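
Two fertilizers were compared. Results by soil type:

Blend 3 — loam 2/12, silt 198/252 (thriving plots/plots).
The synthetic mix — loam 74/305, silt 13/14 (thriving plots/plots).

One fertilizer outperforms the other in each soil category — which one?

the synthetic mix

Loam: Blend 3 2/12 = 16.7%, the synthetic mix 74/305 = 24.3% → the synthetic mix
Silt: Blend 3 198/252 = 78.6%, the synthetic mix 13/14 = 92.9% → the synthetic mix
The synthetic mix has the higher rate in both groups.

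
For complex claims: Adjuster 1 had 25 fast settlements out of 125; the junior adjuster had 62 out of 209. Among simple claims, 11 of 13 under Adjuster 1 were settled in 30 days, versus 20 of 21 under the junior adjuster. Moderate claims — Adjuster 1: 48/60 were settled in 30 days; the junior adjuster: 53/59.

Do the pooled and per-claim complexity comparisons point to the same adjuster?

Yes

Complex: Adjuster 1 25/125 = 20.0%, the junior adjuster 62/209 = 29.7% → the junior adjuster
Simple: Adjuster 1 11/13 = 84.6%, the junior adjuster 20/21 = 95.2% → the junior adjuster
Moderate: Adjuster 1 48/60 = 80.0%, the junior adjuster 53/59 = 89.8% → the junior adjuster
Overall: Adjuster 1 84/198 = 42.4%, the junior adjuster 135/289 = 46.7% → the junior adjuster
The junior adjuster wins overall and in every claim group — no reversal.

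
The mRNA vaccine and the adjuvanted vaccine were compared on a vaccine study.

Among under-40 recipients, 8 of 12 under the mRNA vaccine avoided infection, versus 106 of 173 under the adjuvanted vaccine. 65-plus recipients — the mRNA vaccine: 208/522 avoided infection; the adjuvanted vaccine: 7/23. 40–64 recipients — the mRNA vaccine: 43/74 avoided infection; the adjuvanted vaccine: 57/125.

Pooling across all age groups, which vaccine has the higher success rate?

Under-40: the mRNA vaccine 8/12 = 66.7%, the adjuvanted vaccine 106/173 = 61.3% → the mRNA vaccine
65-plus: the mRNA vaccine 208/522 = 39.8%, the adjuvanted vaccine 7/23 = 30.4% → the mRNA vaccine
40–64: the mRNA vaccine 43/74 = 58.1%, the adjuvanted vaccine 57/125 = 45.6% → the mRNA vaccine
Overall: the mRNA vaccine 259/608 = 42.6%, the adjuvanted vaccine 170/321 = 53.0% → the adjuvanted vaccine
(The mRNA vaccine wins every age group but the adjuvanted vaccine wins overall — the mRNA vaccine's recipients skew toward the low-rate 65-plus group.)

the adjuvanted vaccine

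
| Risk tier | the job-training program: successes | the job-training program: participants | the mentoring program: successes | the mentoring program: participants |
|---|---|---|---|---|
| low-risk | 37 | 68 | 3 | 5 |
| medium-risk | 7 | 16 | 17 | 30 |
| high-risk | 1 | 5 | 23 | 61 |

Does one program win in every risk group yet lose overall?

Yes

Low-risk: the job-training program 37/68 = 54.4%, the mentoring program 3/5 = 60.0% → the mentoring program
Medium-risk: the job-training program 7/16 = 43.8%, the mentoring program 17/30 = 56.7% → the mentoring program
High-risk: the job-training program 1/5 = 20.0%, the mentoring program 23/61 = 37.7% → the mentoring program
Overall: the job-training program 45/89 = 50.6%, the mentoring program 43/96 = 44.8% → the job-training program
The mentoring program wins each risk group but the job-training program wins overall — the comparison reverses. The mentoring program's participants skew toward high-risk, which has a lower base rate.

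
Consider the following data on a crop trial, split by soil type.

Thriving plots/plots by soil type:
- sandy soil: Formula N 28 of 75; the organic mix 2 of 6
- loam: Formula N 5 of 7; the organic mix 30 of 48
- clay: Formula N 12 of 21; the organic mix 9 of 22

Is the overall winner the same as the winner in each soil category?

No

Sandy soil: Formula N 28/75 = 37.3%, the organic mix 2/6 = 33.3% → Formula N
Loam: Formula N 5/7 = 71.4%, the organic mix 30/48 = 62.5% → Formula N
Clay: Formula N 12/21 = 57.1%, the organic mix 9/22 = 40.9% → Formula N
Overall: Formula N 45/103 = 43.7%, the organic mix 41/76 = 53.9% → the organic mix
Formula N wins each soil group but the organic mix wins overall — the comparison reverses. Formula N's plots skew toward sandy soil, which has a lower base rate.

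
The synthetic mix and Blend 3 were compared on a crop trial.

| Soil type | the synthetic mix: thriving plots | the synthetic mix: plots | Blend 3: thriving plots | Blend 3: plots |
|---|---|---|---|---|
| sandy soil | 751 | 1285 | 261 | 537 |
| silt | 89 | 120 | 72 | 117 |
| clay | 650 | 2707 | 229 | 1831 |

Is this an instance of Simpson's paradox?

No

Sandy soil: the synthetic mix 751/1285 = 58.4%, Blend 3 261/537 = 48.6% → the synthetic mix
Silt: the synthetic mix 89/120 = 74.2%, Blend 3 72/117 = 61.5% → the synthetic mix
Clay: the synthetic mix 650/2707 = 24.0%, Blend 3 229/1831 = 12.5% → the synthetic mix
Overall: the synthetic mix 1490/4112 = 36.2%, Blend 3 562/2485 = 22.6% → the synthetic mix
The synthetic mix wins overall and in every soil group — no reversal.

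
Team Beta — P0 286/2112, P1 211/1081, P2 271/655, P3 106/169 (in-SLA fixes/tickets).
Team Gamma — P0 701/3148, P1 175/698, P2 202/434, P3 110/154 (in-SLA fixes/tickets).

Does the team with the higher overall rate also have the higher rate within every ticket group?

P0: Team Beta 286/2112 = 13.5%, Team Gamma 701/3148 = 22.3% → Team Gamma
P1: Team Beta 211/1081 = 19.5%, Team Gamma 175/698 = 25.1% → Team Gamma
P2: Team Beta 271/655 = 41.4%, Team Gamma 202/434 = 46.5% → Team Gamma
P3: Team Beta 106/169 = 62.7%, Team Gamma 110/154 = 71.4% → Team Gamma
Overall: Team Beta 874/4017 = 21.8%, Team Gamma 1188/4434 = 26.8% → Team Gamma
Team Gamma wins overall and in every ticket group — no reversal.

Yes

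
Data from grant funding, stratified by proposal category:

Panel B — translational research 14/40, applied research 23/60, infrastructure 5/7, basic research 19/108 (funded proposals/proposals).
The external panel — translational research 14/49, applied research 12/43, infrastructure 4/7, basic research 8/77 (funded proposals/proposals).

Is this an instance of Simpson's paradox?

Translational research: Panel B 14/40 = 35.0%, the external panel 14/49 = 28.6% → Panel B
Applied research: Panel B 23/60 = 38.3%, the external panel 12/43 = 27.9% → Panel B
Infrastructure: Panel B 5/7 = 71.4%, the external panel 4/7 = 57.1% → Panel B
Basic research: Panel B 19/108 = 17.6%, the external panel 8/77 = 10.4% → Panel B
Overall: Panel B 61/215 = 28.4%, the external panel 38/176 = 21.6% → Panel B
Panel B wins overall and in every proposal group — no reversal.

No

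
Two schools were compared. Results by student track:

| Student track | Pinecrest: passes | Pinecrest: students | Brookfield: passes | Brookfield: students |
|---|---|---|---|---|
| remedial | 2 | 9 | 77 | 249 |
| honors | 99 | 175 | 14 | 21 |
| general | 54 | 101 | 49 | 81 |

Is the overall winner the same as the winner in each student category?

No

Remedial: Pinecrest 2/9 = 22.2%, Brookfield 77/249 = 30.9% → Brookfield
Honors: Pinecrest 99/175 = 56.6%, Brookfield 14/21 = 66.7% → Brookfield
General: Pinecrest 54/101 = 53.5%, Brookfield 49/81 = 60.5% → Brookfield
Overall: Pinecrest 155/285 = 54.4%, Brookfield 140/351 = 39.9% → Pinecrest
Brookfield wins each student group but Pinecrest wins overall — the comparison reverses. Brookfield's students skew toward remedial, which has a lower base rate.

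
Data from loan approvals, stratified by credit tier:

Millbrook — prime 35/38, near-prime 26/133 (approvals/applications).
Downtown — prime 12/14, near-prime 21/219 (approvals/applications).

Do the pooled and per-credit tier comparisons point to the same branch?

Prime: Millbrook 35/38 = 92.1%, Downtown 12/14 = 85.7% → Millbrook
Near-prime: Millbrook 26/133 = 19.5%, Downtown 21/219 = 9.6% → Millbrook
Overall: Millbrook 61/171 = 35.7%, Downtown 33/233 = 14.2% → Millbrook
Millbrook wins overall and in every credit group — no reversal.

Yes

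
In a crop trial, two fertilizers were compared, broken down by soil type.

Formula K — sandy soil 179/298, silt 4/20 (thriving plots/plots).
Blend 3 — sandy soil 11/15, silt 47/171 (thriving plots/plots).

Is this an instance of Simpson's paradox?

Sandy soil: Formula K 179/298 = 60.1%, Blend 3 11/15 = 73.3% → Blend 3
Silt: Formula K 4/20 = 20.0%, Blend 3 47/171 = 27.5% → Blend 3
Overall: Formula K 183/318 = 57.5%, Blend 3 58/186 = 31.2% → Formula K
Blend 3 wins each soil group but Formula K wins overall — the comparison reverses. Blend 3's plots skew toward silt, which has a lower base rate.

Yes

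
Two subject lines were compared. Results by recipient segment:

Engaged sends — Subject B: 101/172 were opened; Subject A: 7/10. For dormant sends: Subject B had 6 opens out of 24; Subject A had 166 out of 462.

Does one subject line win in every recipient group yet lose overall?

Engaged: Subject B 101/172 = 58.7%, Subject A 7/10 = 70.0% → Subject A
Dormant: Subject B 6/24 = 25.0%, Subject A 166/462 = 35.9% → Subject A
Overall: Subject B 107/196 = 54.6%, Subject A 173/472 = 36.7% → Subject B
Subject A wins each recipient group but Subject B wins overall — the comparison reverses. Subject A's sends skew toward dormant, which has a lower base rate.

Yes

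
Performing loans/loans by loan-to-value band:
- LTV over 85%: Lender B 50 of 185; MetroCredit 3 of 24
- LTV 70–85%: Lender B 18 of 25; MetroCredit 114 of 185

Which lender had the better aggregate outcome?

LTV over 85%: Lender B 50/185 = 27.0%, MetroCredit 3/24 = 12.5% → Lender B
LTV 70–85%: Lender B 18/25 = 72.0%, MetroCredit 114/185 = 61.6% → Lender B
Overall: Lender B 68/210 = 32.4%, MetroCredit 117/209 = 56.0% → MetroCredit
(Lender B wins every loan-to-value group but MetroCredit wins overall — Lender B's loans skew toward the low-rate LTV over 85% group.)

MetroCredit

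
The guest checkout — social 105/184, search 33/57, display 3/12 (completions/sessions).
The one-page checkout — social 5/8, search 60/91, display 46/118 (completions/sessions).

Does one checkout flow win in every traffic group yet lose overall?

Yes

Social: the guest checkout 105/184 = 57.1%, the one-page checkout 5/8 = 62.5% → the one-page checkout
Search: the guest checkout 33/57 = 57.9%, the one-page checkout 60/91 = 65.9% → the one-page checkout
Display: the guest checkout 3/12 = 25.0%, the one-page checkout 46/118 = 39.0% → the one-page checkout
Overall: the guest checkout 141/253 = 55.7%, the one-page checkout 111/217 = 51.2% → the guest checkout
The one-page checkout wins each traffic group but the guest checkout wins overall — the comparison reverses. The one-page checkout's sessions skew toward display, which has a lower base rate.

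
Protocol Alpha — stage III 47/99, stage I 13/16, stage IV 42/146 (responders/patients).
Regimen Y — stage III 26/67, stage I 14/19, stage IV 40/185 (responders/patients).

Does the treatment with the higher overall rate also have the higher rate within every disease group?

Yes

Stage III: Protocol Alpha 47/99 = 47.5%, Regimen Y 26/67 = 38.8% → Protocol Alpha
Stage I: Protocol Alpha 13/16 = 81.2%, Regimen Y 14/19 = 73.7% → Protocol Alpha
Stage IV: Protocol Alpha 42/146 = 28.8%, Regimen Y 40/185 = 21.6% → Protocol Alpha
Overall: Protocol Alpha 102/261 = 39.1%, Regimen Y 80/271 = 29.5% → Protocol Alpha
Protocol Alpha wins overall and in every disease group — no reversal.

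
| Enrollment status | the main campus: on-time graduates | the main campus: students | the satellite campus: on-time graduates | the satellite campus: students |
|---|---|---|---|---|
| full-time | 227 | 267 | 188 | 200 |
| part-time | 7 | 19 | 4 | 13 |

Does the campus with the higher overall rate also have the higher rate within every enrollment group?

No

Full-time: the main campus 227/267 = 85.0%, the satellite campus 188/200 = 94.0% → the satellite campus
Part-time: the main campus 7/19 = 36.8%, the satellite campus 4/13 = 30.8% → the main campus
Overall: the main campus 234/286 = 81.8%, the satellite campus 192/213 = 90.1% → the satellite campus
Neither sweeps: the main campus wins 1 of 2 groups, the satellite campus wins 1. The satellite campus wins overall but not every group — no Simpson reversal.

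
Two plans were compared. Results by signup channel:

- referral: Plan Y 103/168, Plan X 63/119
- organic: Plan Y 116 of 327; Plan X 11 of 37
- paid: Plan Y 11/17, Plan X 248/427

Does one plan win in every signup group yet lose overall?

Referral: Plan Y 103/168 = 61.3%, Plan X 63/119 = 52.9% → Plan Y
Organic: Plan Y 116/327 = 35.5%, Plan X 11/37 = 29.7% → Plan Y
Paid: Plan Y 11/17 = 64.7%, Plan X 248/427 = 58.1% → Plan Y
Overall: Plan Y 230/512 = 44.9%, Plan X 322/583 = 55.2% → Plan X
Plan Y wins each signup group but Plan X wins overall — the comparison reverses. Plan Y's customers skew toward organic, which has a lower base rate.

Yes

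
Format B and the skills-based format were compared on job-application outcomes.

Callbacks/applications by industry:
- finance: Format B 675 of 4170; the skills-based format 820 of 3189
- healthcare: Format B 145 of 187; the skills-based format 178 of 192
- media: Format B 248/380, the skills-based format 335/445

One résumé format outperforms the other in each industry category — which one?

the skills-based format

Finance: Format B 675/4170 = 16.2%, the skills-based format 820/3189 = 25.7% → the skills-based format
Healthcare: Format B 145/187 = 77.5%, the skills-based format 178/192 = 92.7% → the skills-based format
Media: Format B 248/380 = 65.3%, the skills-based format 335/445 = 75.3% → the skills-based format
The skills-based format has the higher rate in all 3 groups.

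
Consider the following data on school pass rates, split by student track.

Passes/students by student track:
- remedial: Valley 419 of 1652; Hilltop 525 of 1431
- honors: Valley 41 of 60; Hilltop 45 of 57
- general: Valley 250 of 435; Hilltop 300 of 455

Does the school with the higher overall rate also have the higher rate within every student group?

Remedial: Valley 419/1652 = 25.4%, Hilltop 525/1431 = 36.7% → Hilltop
Honors: Valley 41/60 = 68.3%, Hilltop 45/57 = 78.9% → Hilltop
General: Valley 250/435 = 57.5%, Hilltop 300/455 = 65.9% → Hilltop
Overall: Valley 710/2147 = 33.1%, Hilltop 870/1943 = 44.8% → Hilltop
Hilltop wins overall and in every student group — no reversal.

Yes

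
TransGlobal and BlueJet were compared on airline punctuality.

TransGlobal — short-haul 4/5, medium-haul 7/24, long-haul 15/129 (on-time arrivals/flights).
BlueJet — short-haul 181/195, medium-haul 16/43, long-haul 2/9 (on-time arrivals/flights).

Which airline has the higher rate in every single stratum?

BlueJet

Short-haul: TransGlobal 4/5 = 80.0%, BlueJet 181/195 = 92.8% → BlueJet
Medium-haul: TransGlobal 7/24 = 29.2%, BlueJet 16/43 = 37.2% → BlueJet
Long-haul: TransGlobal 15/129 = 11.6%, BlueJet 2/9 = 22.2% → BlueJet
BlueJet has the higher rate in all 3 groups.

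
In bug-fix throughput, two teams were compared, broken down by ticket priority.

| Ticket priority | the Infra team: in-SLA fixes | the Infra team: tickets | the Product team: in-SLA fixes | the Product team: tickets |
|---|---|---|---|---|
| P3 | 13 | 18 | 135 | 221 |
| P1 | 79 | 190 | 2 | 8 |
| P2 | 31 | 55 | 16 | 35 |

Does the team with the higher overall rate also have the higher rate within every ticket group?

No

P3: the Infra team 13/18 = 72.2%, the Product team 135/221 = 61.1% → the Infra team
P1: the Infra team 79/190 = 41.6%, the Product team 2/8 = 25.0% → the Infra team
P2: the Infra team 31/55 = 56.4%, the Product team 16/35 = 45.7% → the Infra team
Overall: the Infra team 123/263 = 46.8%, the Product team 153/264 = 58.0% → the Product team
The Infra team wins each ticket group but the Product team wins overall — the comparison reverses. The Infra team's tickets skew toward P1, which has a lower base rate.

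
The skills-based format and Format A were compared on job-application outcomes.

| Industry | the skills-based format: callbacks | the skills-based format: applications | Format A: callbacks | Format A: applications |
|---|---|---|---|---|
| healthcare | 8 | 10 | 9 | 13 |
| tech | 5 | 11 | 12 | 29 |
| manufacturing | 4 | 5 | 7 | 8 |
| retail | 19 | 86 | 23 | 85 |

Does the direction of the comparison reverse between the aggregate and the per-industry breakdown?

No

Healthcare: the skills-based format 8/10 = 80.0%, Format A 9/13 = 69.2% → the skills-based format
Tech: the skills-based format 5/11 = 45.5%, Format A 12/29 = 41.4% → the skills-based format
Manufacturing: the skills-based format 4/5 = 80.0%, Format A 7/8 = 87.5% → Format A
Retail: the skills-based format 19/86 = 22.1%, Format A 23/85 = 27.1% → Format A
Overall: the skills-based format 36/112 = 32.1%, Format A 51/135 = 37.8% → Format A
Neither sweeps: the skills-based format wins 2 of 4 groups, Format A wins 2. Format A wins overall but not every group — no Simpson reversal.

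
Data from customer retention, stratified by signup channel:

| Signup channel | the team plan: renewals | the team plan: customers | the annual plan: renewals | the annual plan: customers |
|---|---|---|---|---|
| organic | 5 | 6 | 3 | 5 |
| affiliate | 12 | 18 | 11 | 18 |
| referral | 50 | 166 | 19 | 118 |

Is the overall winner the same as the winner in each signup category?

Organic: the team plan 5/6 = 83.3%, the annual plan 3/5 = 60.0% → the team plan
Affiliate: the team plan 12/18 = 66.7%, the annual plan 11/18 = 61.1% → the team plan
Referral: the team plan 50/166 = 30.1%, the annual plan 19/118 = 16.1% → the team plan
Overall: the team plan 67/190 = 35.3%, the annual plan 33/141 = 23.4% → the team plan
The team plan wins overall and in every signup group — no reversal.

Yes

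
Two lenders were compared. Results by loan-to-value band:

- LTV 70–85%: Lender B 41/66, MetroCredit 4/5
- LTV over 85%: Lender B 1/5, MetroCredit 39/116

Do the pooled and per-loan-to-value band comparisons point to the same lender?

LTV 70–85%: Lender B 41/66 = 62.1%, MetroCredit 4/5 = 80.0% → MetroCredit
LTV over 85%: Lender B 1/5 = 20.0%, MetroCredit 39/116 = 33.6% → MetroCredit
Overall: Lender B 42/71 = 59.2%, MetroCredit 43/121 = 35.5% → Lender B
MetroCredit wins each loan-to-value group but Lender B wins overall — the comparison reverses. MetroCredit's loans skew toward LTV over 85%, which has a lower base rate.

No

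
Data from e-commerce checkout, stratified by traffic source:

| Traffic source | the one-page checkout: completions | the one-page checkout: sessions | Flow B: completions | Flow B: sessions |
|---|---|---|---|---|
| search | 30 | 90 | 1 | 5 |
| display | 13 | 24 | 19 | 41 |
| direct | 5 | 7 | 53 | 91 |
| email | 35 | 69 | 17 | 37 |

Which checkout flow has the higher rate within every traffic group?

Search: the one-page checkout 30/90 = 33.3%, Flow B 1/5 = 20.0% → the one-page checkout
Display: the one-page checkout 13/24 = 54.2%, Flow B 19/41 = 46.3% → the one-page checkout
Direct: the one-page checkout 5/7 = 71.4%, Flow B 53/91 = 58.2% → the one-page checkout
Email: the one-page checkout 35/69 = 50.7%, Flow B 17/37 = 45.9% → the one-page checkout
The one-page checkout has the higher rate in all 4 groups.

the one-page checkout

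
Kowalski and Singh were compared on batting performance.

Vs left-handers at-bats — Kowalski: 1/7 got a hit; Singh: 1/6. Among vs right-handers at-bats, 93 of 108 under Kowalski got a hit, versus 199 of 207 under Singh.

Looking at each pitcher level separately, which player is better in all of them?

Singh

Vs left-handers: Kowalski 1/7 = 14.3%, Singh 1/6 = 16.7% → Singh
Vs right-handers: Kowalski 93/108 = 86.1%, Singh 199/207 = 96.1% → Singh
Singh has the higher rate in both groups.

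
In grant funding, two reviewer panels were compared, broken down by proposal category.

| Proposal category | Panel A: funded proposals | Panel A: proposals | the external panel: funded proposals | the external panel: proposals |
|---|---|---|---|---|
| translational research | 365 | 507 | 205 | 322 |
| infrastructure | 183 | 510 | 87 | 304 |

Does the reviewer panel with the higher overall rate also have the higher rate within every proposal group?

Yes

Translational research: Panel A 365/507 = 72.0%, the external panel 205/322 = 63.7% → Panel A
Infrastructure: Panel A 183/510 = 35.9%, the external panel 87/304 = 28.6% → Panel A
Overall: Panel A 548/1017 = 53.9%, the external panel 292/626 = 46.6% → Panel A
Panel A wins overall and in every proposal group — no reversal.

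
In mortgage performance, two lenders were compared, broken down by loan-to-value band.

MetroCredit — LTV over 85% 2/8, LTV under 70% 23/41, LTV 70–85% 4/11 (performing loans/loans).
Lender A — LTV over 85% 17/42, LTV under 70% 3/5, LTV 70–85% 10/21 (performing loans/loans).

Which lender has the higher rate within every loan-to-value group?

LTV over 85%: MetroCredit 2/8 = 25.0%, Lender A 17/42 = 40.5% → Lender A
LTV under 70%: MetroCredit 23/41 = 56.1%, Lender A 3/5 = 60.0% → Lender A
LTV 70–85%: MetroCredit 4/11 = 36.4%, Lender A 10/21 = 47.6% → Lender A
Lender A has the higher rate in all 3 groups.

Lender A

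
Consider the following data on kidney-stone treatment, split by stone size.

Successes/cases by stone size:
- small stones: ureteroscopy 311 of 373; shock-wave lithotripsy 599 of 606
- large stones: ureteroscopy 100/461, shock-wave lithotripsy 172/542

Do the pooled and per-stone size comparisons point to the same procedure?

Yes

Small stones: ureteroscopy 311/373 = 83.4%, shock-wave lithotripsy 599/606 = 98.8% → shock-wave lithotripsy
Large stones: ureteroscopy 100/461 = 21.7%, shock-wave lithotripsy 172/542 = 31.7% → shock-wave lithotripsy
Overall: ureteroscopy 411/834 = 49.3%, shock-wave lithotripsy 771/1148 = 67.2% → shock-wave lithotripsy
Shock-wave lithotripsy wins overall and in every stone group — no reversal.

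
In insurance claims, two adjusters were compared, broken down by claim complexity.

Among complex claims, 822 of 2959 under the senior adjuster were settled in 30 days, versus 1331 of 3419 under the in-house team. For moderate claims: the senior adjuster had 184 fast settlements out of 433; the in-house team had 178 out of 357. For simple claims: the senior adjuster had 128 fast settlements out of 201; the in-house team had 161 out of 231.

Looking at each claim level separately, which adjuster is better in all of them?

the in-house team

Complex: the senior adjuster 822/2959 = 27.8%, the in-house team 1331/3419 = 38.9% → the in-house team
Moderate: the senior adjuster 184/433 = 42.5%, the in-house team 178/357 = 49.9% → the in-house team
Simple: the senior adjuster 128/201 = 63.7%, the in-house team 161/231 = 69.7% → the in-house team
The in-house team has the higher rate in all 3 groups.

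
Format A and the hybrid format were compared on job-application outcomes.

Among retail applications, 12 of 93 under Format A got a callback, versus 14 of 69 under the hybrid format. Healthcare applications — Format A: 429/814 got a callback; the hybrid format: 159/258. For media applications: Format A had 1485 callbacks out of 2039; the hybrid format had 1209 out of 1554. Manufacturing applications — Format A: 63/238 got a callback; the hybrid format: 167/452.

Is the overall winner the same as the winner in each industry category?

Yes

Retail: Format A 12/93 = 12.9%, the hybrid format 14/69 = 20.3% → the hybrid format
Healthcare: Format A 429/814 = 52.7%, the hybrid format 159/258 = 61.6% → the hybrid format
Media: Format A 1485/2039 = 72.8%, the hybrid format 1209/1554 = 77.8% → the hybrid format
Manufacturing: Format A 63/238 = 26.5%, the hybrid format 167/452 = 36.9% → the hybrid format
Overall: Format A 1989/3184 = 62.5%, the hybrid format 1549/2333 = 66.4% → the hybrid format
The hybrid format wins overall and in every industry group — no reversal.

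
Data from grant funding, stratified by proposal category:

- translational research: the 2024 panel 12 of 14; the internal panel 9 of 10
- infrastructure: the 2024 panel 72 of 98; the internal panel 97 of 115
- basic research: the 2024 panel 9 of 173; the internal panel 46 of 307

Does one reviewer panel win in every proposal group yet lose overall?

Translational research: the 2024 panel 12/14 = 85.7%, the internal panel 9/10 = 90.0% → the internal panel
Infrastructure: the 2024 panel 72/98 = 73.5%, the internal panel 97/115 = 84.3% → the internal panel
Basic research: the 2024 panel 9/173 = 5.2%, the internal panel 46/307 = 15.0% → the internal panel
Overall: the 2024 panel 93/285 = 32.6%, the internal panel 152/432 = 35.2% → the internal panel
The internal panel wins overall and in every proposal group — no reversal.

No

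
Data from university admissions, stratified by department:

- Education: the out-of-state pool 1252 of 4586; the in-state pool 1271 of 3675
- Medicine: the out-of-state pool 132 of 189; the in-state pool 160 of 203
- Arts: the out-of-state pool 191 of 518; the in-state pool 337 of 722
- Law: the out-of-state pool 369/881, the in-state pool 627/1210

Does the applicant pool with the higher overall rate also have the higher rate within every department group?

Yes

Education: the out-of-state pool 1252/4586 = 27.3%, the in-state pool 1271/3675 = 34.6% → the in-state pool
Medicine: the out-of-state pool 132/189 = 69.8%, the in-state pool 160/203 = 78.8% → the in-state pool
Arts: the out-of-state pool 191/518 = 36.9%, the in-state pool 337/722 = 46.7% → the in-state pool
Law: the out-of-state pool 369/881 = 41.9%, the in-state pool 627/1210 = 51.8% → the in-state pool
Overall: the out-of-state pool 1944/6174 = 31.5%, the in-state pool 2395/5810 = 41.2% → the in-state pool
The in-state pool wins overall and in every department group — no reversal.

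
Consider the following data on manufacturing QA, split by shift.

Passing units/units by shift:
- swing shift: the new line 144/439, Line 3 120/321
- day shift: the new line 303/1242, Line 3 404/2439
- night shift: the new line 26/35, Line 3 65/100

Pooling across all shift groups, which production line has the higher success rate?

Swing shift: the new line 144/439 = 32.8%, Line 3 120/321 = 37.4% → Line 3
Day shift: the new line 303/1242 = 24.4%, Line 3 404/2439 = 16.6% → the new line
Night shift: the new line 26/35 = 74.3%, Line 3 65/100 = 65.0% → the new line
Overall: the new line 473/1716 = 27.6%, Line 3 589/2860 = 20.6% → the new line
(Neither sweeps every shift group, but the new line has the higher pooled rate.)

the new line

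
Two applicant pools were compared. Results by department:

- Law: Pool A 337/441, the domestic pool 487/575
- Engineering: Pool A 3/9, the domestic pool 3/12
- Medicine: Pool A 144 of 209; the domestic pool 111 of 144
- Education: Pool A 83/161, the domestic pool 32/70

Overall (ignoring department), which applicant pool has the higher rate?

the domestic pool

Law: Pool A 337/441 = 76.4%, the domestic pool 487/575 = 84.7% → the domestic pool
Engineering: Pool A 3/9 = 33.3%, the domestic pool 3/12 = 25.0% → Pool A
Medicine: Pool A 144/209 = 68.9%, the domestic pool 111/144 = 77.1% → the domestic pool
Education: Pool A 83/161 = 51.6%, the domestic pool 32/70 = 45.7% → Pool A
Overall: Pool A 567/820 = 69.1%, the domestic pool 633/801 = 79.0% → the domestic pool
(Neither sweeps every department group, but the domestic pool has the higher pooled rate.)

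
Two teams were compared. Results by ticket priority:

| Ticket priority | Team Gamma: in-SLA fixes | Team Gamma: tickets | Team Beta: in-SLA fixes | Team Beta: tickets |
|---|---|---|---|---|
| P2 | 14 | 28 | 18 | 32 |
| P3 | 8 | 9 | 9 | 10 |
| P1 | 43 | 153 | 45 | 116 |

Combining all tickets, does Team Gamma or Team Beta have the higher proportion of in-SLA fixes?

P2: Team Gamma 14/28 = 50.0%, Team Beta 18/32 = 56.2% → Team Beta
P3: Team Gamma 8/9 = 88.9%, Team Beta 9/10 = 90.0% → Team Beta
P1: Team Gamma 43/153 = 28.1%, Team Beta 45/116 = 38.8% → Team Beta
Overall: Team Gamma 65/190 = 34.2%, Team Beta 72/158 = 45.6% → Team Beta

Team Beta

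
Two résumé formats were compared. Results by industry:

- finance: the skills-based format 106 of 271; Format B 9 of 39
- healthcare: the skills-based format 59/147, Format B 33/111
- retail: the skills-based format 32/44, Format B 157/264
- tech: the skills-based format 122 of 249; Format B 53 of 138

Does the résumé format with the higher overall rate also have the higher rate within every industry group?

Finance: the skills-based format 106/271 = 39.1%, Format B 9/39 = 23.1% → the skills-based format
Healthcare: the skills-based format 59/147 = 40.1%, Format B 33/111 = 29.7% → the skills-based format
Retail: the skills-based format 32/44 = 72.7%, Format B 157/264 = 59.5% → the skills-based format
Tech: the skills-based format 122/249 = 49.0%, Format B 53/138 = 38.4% → the skills-based format
Overall: the skills-based format 319/711 = 44.9%, Format B 252/552 = 45.7% → Format B
The skills-based format wins each industry group but Format B wins overall — the comparison reverses. The skills-based format's applications skew toward finance, which has a lower base rate.

No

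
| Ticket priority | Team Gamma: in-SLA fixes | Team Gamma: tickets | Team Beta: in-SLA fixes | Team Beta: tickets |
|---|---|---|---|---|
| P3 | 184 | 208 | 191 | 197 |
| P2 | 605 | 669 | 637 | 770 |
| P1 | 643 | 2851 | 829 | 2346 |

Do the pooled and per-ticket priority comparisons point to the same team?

P3: Team Gamma 184/208 = 88.5%, Team Beta 191/197 = 97.0% → Team Beta
P2: Team Gamma 605/669 = 90.4%, Team Beta 637/770 = 82.7% → Team Gamma
P1: Team Gamma 643/2851 = 22.6%, Team Beta 829/2346 = 35.3% → Team Beta
Overall: Team Gamma 1432/3728 = 38.4%, Team Beta 1657/3313 = 50.0% → Team Beta
Neither sweeps: Team Gamma wins 1 of 3 groups, Team Beta wins 2. Team Beta wins overall but not every group — no Simpson reversal.

No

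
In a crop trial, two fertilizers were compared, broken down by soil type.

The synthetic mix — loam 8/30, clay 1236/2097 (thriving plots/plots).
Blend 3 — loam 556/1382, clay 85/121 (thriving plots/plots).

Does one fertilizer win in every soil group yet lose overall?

Loam: the synthetic mix 8/30 = 26.7%, Blend 3 556/1382 = 40.2% → Blend 3
Clay: the synthetic mix 1236/2097 = 58.9%, Blend 3 85/121 = 70.2% → Blend 3
Overall: the synthetic mix 1244/2127 = 58.5%, Blend 3 641/1503 = 42.6% → the synthetic mix
Blend 3 wins each soil group but the synthetic mix wins overall — the comparison reverses. Blend 3's plots skew toward loam, which has a lower base rate.

Yes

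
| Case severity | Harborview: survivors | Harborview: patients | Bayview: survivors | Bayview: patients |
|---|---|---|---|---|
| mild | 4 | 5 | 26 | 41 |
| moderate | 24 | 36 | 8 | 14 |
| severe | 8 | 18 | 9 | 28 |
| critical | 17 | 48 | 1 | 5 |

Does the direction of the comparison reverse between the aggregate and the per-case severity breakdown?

Yes

Mild: Harborview 4/5 = 80.0%, Bayview 26/41 = 63.4% → Harborview
Moderate: Harborview 24/36 = 66.7%, Bayview 8/14 = 57.1% → Harborview
Severe: Harborview 8/18 = 44.4%, Bayview 9/28 = 32.1% → Harborview
Critical: Harborview 17/48 = 35.4%, Bayview 1/5 = 20.0% → Harborview
Overall: Harborview 53/107 = 49.5%, Bayview 44/88 = 50.0% → Bayview
Harborview wins each case group but Bayview wins overall — the comparison reverses. Harborview's patients skew toward critical, which has a lower base rate.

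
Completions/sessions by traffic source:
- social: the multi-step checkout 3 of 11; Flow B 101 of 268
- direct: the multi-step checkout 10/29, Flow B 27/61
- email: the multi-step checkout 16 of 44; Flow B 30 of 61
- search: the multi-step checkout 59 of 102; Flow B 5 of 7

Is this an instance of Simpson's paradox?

Yes

Social: the multi-step checkout 3/11 = 27.3%, Flow B 101/268 = 37.7% → Flow B
Direct: the multi-step checkout 10/29 = 34.5%, Flow B 27/61 = 44.3% → Flow B
Email: the multi-step checkout 16/44 = 36.4%, Flow B 30/61 = 49.2% → Flow B
Search: the multi-step checkout 59/102 = 57.8%, Flow B 5/7 = 71.4% → Flow B
Overall: the multi-step checkout 88/186 = 47.3%, Flow B 163/397 = 41.1% → the multi-step checkout
Flow B wins each traffic group but the multi-step checkout wins overall — the comparison reverses. Flow B's sessions skew toward social, which has a lower base rate.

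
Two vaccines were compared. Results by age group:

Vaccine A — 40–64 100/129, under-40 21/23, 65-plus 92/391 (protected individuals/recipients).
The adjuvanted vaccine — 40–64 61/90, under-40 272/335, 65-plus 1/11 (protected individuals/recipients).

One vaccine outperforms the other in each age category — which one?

40–64: Vaccine A 100/129 = 77.5%, the adjuvanted vaccine 61/90 = 67.8% → Vaccine A
Under-40: Vaccine A 21/23 = 91.3%, the adjuvanted vaccine 272/335 = 81.2% → Vaccine A
65-plus: Vaccine A 92/391 = 23.5%, the adjuvanted vaccine 1/11 = 9.1% → Vaccine A
Vaccine A has the higher rate in all 3 groups.

Vaccine A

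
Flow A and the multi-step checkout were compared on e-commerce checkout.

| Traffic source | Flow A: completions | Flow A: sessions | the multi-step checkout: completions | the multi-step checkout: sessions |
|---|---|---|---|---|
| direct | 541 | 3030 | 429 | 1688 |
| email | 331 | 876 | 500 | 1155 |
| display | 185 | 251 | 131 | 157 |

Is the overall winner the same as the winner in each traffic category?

Yes

Direct: Flow A 541/3030 = 17.9%, the multi-step checkout 429/1688 = 25.4% → the multi-step checkout
Email: Flow A 331/876 = 37.8%, the multi-step checkout 500/1155 = 43.3% → the multi-step checkout
Display: Flow A 185/251 = 73.7%, the multi-step checkout 131/157 = 83.4% → the multi-step checkout
Overall: Flow A 1057/4157 = 25.4%, the multi-step checkout 1060/3000 = 35.3% → the multi-step checkout
The multi-step checkout wins overall and in every traffic group — no reversal.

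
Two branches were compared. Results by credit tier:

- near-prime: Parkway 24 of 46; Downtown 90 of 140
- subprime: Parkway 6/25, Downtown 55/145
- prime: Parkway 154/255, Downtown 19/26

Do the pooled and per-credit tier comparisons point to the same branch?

Near-prime: Parkway 24/46 = 52.2%, Downtown 90/140 = 64.3% → Downtown
Subprime: Parkway 6/25 = 24.0%, Downtown 55/145 = 37.9% → Downtown
Prime: Parkway 154/255 = 60.4%, Downtown 19/26 = 73.1% → Downtown
Overall: Parkway 184/326 = 56.4%, Downtown 164/311 = 52.7% → Parkway
Downtown wins each credit group but Parkway wins overall — the comparison reverses. Downtown's applications skew toward subprime, which has a lower base rate.

No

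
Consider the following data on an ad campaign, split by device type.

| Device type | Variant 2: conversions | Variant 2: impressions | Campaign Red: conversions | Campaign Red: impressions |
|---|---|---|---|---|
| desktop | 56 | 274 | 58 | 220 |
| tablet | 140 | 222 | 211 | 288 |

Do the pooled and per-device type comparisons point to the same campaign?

Desktop: Variant 2 56/274 = 20.4%, Campaign Red 58/220 = 26.4% → Campaign Red
Tablet: Variant 2 140/222 = 63.1%, Campaign Red 211/288 = 73.3% → Campaign Red
Overall: Variant 2 196/496 = 39.5%, Campaign Red 269/508 = 53.0% → Campaign Red
Campaign Red wins overall and in every device group — no reversal.

Yes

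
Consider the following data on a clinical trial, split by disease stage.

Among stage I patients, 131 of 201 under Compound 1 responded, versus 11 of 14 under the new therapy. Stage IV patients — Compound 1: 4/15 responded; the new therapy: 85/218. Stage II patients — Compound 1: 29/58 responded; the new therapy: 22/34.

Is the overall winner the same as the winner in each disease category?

No

Stage I: Compound 1 131/201 = 65.2%, the new therapy 11/14 = 78.6% → the new therapy
Stage IV: Compound 1 4/15 = 26.7%, the new therapy 85/218 = 39.0% → the new therapy
Stage II: Compound 1 29/58 = 50.0%, the new therapy 22/34 = 64.7% → the new therapy
Overall: Compound 1 164/274 = 59.9%, the new therapy 118/266 = 44.4% → Compound 1
The new therapy wins each disease group but Compound 1 wins overall — the comparison reverses. The new therapy's patients skew toward stage IV, which has a lower base rate.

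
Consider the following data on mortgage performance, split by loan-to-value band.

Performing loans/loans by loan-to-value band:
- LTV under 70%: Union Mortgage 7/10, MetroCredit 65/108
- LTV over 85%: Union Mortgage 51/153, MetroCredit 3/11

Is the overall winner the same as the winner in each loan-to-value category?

No

LTV under 70%: Union Mortgage 7/10 = 70.0%, MetroCredit 65/108 = 60.2% → Union Mortgage
LTV over 85%: Union Mortgage 51/153 = 33.3%, MetroCredit 3/11 = 27.3% → Union Mortgage
Overall: Union Mortgage 58/163 = 35.6%, MetroCredit 68/119 = 57.1% → MetroCredit
Union Mortgage wins each loan-to-value group but MetroCredit wins overall — the comparison reverses. Union Mortgage's loans skew toward LTV over 85%, which has a lower base rate.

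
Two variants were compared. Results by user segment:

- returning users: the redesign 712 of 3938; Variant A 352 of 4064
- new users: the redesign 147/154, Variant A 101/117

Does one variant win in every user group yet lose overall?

No

Returning users: the redesign 712/3938 = 18.1%, Variant A 352/4064 = 8.7% → the redesign
New users: the redesign 147/154 = 95.5%, Variant A 101/117 = 86.3% → the redesign
Overall: the redesign 859/4092 = 21.0%, Variant A 453/4181 = 10.8% → the redesign
The redesign wins overall and in every user group — no reversal.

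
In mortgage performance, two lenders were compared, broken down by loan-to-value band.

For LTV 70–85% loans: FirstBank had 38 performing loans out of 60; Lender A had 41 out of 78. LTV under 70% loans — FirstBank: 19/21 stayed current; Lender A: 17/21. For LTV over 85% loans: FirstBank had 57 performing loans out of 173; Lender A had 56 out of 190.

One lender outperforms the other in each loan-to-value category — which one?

FirstBank

LTV 70–85%: FirstBank 38/60 = 63.3%, Lender A 41/78 = 52.6% → FirstBank
LTV under 70%: FirstBank 19/21 = 90.5%, Lender A 17/21 = 81.0% → FirstBank
LTV over 85%: FirstBank 57/173 = 32.9%, Lender A 56/190 = 29.5% → FirstBank
FirstBank has the higher rate in all 3 groups.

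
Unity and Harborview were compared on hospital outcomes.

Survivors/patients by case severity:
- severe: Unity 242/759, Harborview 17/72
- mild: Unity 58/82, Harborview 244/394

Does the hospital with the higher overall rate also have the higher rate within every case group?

Severe: Unity 242/759 = 31.9%, Harborview 17/72 = 23.6% → Unity
Mild: Unity 58/82 = 70.7%, Harborview 244/394 = 61.9% → Unity
Overall: Unity 300/841 = 35.7%, Harborview 261/466 = 56.0% → Harborview
Unity wins each case group but Harborview wins overall — the comparison reverses. Unity's patients skew toward severe, which has a lower base rate.

No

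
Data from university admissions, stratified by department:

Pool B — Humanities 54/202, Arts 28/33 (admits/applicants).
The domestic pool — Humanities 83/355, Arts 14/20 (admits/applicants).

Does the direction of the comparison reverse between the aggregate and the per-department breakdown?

No

Humanities: Pool B 54/202 = 26.7%, the domestic pool 83/355 = 23.4% → Pool B
Arts: Pool B 28/33 = 84.8%, the domestic pool 14/20 = 70.0% → Pool B
Overall: Pool B 82/235 = 34.9%, the domestic pool 97/375 = 25.9% → Pool B
Pool B wins overall and in every department group — no reversal.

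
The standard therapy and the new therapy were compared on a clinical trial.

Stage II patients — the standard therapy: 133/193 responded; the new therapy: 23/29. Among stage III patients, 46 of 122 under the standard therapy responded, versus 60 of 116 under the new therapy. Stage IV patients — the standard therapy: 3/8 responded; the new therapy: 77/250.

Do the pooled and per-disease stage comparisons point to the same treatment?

Stage II: the standard therapy 133/193 = 68.9%, the new therapy 23/29 = 79.3% → the new therapy
Stage III: the standard therapy 46/122 = 37.7%, the new therapy 60/116 = 51.7% → the new therapy
Stage IV: the standard therapy 3/8 = 37.5%, the new therapy 77/250 = 30.8% → the standard therapy
Overall: the standard therapy 182/323 = 56.3%, the new therapy 160/395 = 40.5% → the standard therapy
Neither sweeps: the standard therapy wins 1 of 3 groups, the new therapy wins 2. The standard therapy wins overall but not every group — no Simpson reversal.

No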